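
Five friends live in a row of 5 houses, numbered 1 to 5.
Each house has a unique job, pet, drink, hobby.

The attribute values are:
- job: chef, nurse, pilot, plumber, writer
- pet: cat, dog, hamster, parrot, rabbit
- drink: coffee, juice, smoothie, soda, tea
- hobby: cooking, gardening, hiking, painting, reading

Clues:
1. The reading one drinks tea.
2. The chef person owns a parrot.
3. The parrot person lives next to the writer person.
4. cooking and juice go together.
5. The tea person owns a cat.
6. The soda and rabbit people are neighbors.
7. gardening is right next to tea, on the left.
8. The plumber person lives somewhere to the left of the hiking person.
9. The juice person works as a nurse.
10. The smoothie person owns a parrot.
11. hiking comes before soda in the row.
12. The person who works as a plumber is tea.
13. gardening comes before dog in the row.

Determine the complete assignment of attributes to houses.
Solution:

House | Job | Pet | Drink | Hobby
---------------------------------
  1   | pilot | hamster | coffee | gardening
  2   | plumber | cat | tea | reading
  3   | chef | parrot | smoothie | hiking
  4   | writer | dog | soda | painting
  5   | nurse | rabbit | juice | cooking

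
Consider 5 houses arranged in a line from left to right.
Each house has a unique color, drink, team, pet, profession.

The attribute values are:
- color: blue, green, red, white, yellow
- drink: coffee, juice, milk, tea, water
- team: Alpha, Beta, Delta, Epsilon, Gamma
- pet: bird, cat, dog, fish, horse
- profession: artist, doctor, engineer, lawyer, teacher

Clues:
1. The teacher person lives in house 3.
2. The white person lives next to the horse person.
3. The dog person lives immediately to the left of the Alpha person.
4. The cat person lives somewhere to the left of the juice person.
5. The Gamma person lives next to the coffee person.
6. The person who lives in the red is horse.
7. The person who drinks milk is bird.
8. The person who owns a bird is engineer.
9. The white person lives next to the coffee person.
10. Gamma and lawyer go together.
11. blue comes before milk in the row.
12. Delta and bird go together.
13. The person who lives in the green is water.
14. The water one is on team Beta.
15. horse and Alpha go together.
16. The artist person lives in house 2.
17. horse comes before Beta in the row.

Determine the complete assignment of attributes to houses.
Solution:

House | Color | Drink | Team | Pet | Profession
-----------------------------------------------
  1   | white | tea | Gamma | dog | lawyer
  2   | red | coffee | Alpha | horse | artist
  3   | green | water | Beta | cat | teacher
  4   | blue | juice | Epsilon | fish | doctor
  5   | yellow | milk | Delta | bird | engineer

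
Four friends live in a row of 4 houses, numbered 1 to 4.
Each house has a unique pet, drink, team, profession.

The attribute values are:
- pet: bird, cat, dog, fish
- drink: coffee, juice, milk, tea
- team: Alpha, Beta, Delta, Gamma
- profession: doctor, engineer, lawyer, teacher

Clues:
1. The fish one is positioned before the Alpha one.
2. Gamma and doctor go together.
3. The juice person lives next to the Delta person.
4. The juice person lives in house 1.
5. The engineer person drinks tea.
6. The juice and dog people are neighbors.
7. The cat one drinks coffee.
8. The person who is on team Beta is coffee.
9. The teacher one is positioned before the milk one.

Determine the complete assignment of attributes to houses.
Solution:

House | Pet | Drink | Team | Profession
---------------------------------------
  1   | fish | juice | Gamma | doctor
  2   | dog | tea | Delta | engineer
  3   | cat | coffee | Beta | teacher
  4   | bird | milk | Alpha | lawyer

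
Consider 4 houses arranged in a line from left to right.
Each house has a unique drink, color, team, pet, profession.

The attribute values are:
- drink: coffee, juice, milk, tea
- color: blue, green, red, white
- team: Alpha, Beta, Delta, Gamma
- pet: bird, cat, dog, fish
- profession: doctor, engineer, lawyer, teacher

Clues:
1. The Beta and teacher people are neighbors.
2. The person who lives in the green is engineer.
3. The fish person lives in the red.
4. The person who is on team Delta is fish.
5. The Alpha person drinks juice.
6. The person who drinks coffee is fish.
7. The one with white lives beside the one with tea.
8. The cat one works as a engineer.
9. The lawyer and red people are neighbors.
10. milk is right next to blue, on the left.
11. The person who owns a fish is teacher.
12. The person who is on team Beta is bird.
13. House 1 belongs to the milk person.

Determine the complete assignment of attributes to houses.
Solution:

House | Drink | Color | Team | Pet | Profession
-----------------------------------------------
  1   | milk | white | Gamma | dog | doctor
  2   | tea | blue | Beta | bird | lawyer
  3   | coffee | red | Delta | fish | teacher
  4   | juice | green | Alpha | cat | engineer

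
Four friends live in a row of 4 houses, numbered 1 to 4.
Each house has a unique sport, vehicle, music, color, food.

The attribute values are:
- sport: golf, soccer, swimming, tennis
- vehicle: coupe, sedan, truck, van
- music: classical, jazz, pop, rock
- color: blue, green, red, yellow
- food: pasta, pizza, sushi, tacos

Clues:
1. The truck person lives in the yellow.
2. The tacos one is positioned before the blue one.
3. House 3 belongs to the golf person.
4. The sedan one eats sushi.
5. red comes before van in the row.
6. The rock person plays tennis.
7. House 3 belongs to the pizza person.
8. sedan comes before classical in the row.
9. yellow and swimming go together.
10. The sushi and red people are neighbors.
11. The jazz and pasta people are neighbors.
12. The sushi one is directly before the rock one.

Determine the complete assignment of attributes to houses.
Solution:

House | Sport | Vehicle | Music | Color | Food
----------------------------------------------
  1   | soccer | sedan | pop | green | sushi
  2   | tennis | coupe | rock | red | tacos
  3   | golf | van | jazz | blue | pizza
  4   | swimming | truck | classical | yellow | pasta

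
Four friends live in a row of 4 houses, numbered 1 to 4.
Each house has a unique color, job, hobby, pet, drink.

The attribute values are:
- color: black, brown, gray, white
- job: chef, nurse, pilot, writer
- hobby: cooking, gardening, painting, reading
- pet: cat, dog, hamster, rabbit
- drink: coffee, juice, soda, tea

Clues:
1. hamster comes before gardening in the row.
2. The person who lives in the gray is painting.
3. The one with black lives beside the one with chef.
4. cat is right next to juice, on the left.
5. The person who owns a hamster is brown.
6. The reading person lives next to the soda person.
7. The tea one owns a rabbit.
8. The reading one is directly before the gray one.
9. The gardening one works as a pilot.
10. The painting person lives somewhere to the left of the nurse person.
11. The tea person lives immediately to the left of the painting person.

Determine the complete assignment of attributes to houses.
Solution:

House | Color | Job | Hobby | Pet | Drink
-----------------------------------------
  1   | black | writer | reading | rabbit | tea
  2   | gray | chef | painting | cat | soda
  3   | brown | nurse | cooking | hamster | juice
  4   | white | pilot | gardening | dog | coffee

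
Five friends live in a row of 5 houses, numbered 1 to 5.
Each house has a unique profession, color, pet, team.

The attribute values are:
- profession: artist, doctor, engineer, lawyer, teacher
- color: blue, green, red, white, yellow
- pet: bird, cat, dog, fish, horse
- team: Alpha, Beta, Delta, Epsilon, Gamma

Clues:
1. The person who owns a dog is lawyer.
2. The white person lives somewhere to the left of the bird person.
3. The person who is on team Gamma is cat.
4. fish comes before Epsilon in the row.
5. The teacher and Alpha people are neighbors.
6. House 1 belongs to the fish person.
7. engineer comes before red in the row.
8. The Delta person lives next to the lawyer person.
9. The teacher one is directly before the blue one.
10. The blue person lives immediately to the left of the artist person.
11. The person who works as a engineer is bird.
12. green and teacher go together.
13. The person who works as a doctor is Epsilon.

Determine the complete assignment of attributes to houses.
Solution:

House | Profession | Color | Pet | Team
---------------------------------------
  1   | teacher | green | fish | Delta
  2   | lawyer | blue | dog | Alpha
  3   | artist | white | cat | Gamma
  4   | engineer | yellow | bird | Beta
  5   | doctor | red | horse | Epsilon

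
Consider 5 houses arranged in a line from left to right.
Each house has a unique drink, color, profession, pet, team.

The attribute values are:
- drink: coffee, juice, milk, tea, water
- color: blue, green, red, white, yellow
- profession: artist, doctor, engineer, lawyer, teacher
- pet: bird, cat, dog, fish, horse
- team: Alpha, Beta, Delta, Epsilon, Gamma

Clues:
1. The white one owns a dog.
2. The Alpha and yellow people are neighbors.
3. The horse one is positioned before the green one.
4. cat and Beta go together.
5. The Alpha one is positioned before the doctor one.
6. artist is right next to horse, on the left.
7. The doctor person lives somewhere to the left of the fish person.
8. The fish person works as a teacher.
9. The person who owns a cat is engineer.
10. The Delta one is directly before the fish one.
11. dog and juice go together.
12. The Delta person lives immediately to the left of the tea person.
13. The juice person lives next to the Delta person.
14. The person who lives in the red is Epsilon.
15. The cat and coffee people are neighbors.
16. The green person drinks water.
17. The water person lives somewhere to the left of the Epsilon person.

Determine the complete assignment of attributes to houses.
Solution:

House | Drink | Color | Profession | Pet | Team
-----------------------------------------------
  1   | juice | white | artist | dog | Alpha
  2   | milk | yellow | doctor | horse | Delta
  3   | tea | blue | teacher | fish | Gamma
  4   | water | green | engineer | cat | Beta
  5   | coffee | red | lawyer | bird | Epsilon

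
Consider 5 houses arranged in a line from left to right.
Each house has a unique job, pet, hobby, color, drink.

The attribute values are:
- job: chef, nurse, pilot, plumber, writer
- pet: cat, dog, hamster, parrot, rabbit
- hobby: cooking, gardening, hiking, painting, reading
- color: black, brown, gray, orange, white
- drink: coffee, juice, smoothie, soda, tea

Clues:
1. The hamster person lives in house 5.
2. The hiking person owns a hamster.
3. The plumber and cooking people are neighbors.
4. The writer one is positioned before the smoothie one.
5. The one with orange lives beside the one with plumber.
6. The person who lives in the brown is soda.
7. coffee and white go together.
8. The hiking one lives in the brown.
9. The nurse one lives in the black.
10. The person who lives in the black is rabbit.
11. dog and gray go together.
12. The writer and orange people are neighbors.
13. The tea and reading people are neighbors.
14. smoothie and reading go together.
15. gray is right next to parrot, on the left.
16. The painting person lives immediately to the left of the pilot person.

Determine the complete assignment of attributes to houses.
Solution:

House | Job | Pet | Hobby | Color | Drink
-----------------------------------------
  1   | writer | dog | painting | gray | tea
  2   | pilot | parrot | reading | orange | smoothie
  3   | plumber | cat | gardening | white | coffee
  4   | nurse | rabbit | cooking | black | juice
  5   | chef | hamster | hiking | brown | soda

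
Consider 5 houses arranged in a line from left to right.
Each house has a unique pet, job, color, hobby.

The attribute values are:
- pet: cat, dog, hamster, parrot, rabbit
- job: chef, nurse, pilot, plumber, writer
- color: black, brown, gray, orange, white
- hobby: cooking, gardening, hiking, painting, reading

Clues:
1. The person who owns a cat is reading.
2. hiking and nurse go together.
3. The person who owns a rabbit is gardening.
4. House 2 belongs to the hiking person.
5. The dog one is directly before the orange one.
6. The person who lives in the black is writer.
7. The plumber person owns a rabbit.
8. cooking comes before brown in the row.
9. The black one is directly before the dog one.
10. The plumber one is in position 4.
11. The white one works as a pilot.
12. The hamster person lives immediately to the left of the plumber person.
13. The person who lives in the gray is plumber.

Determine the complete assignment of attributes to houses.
Solution:

House | Pet | Job | Color | Hobby
---------------------------------
  1   | parrot | writer | black | cooking
  2   | dog | nurse | brown | hiking
  3   | hamster | chef | orange | painting
  4   | rabbit | plumber | gray | gardening
  5   | cat | pilot | white | reading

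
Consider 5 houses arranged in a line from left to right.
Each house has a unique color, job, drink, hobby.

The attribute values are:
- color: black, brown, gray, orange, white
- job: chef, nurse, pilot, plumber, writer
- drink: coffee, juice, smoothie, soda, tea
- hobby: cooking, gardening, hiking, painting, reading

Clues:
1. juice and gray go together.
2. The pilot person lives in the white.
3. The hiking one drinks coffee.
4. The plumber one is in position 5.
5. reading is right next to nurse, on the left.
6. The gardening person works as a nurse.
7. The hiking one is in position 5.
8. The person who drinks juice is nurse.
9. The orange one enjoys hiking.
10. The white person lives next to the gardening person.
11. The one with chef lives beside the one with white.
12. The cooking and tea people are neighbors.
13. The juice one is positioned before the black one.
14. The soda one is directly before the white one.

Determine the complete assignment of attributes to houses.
Solution:

House | Color | Job | Drink | Hobby
-----------------------------------
  1   | brown | chef | soda | cooking
  2   | white | pilot | tea | reading
  3   | gray | nurse | juice | gardening
  4   | black | writer | smoothie | painting
  5   | orange | plumber | coffee | hiking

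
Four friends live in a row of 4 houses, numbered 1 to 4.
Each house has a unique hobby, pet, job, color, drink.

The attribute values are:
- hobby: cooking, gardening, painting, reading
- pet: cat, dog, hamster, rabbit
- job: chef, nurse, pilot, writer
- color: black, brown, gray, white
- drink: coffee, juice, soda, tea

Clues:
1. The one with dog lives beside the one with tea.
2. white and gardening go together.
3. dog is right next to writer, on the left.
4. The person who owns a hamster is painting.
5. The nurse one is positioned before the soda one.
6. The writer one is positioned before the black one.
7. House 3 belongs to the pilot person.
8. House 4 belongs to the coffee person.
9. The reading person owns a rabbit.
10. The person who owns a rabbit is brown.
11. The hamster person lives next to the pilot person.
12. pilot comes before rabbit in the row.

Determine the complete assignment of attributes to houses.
Solution:

House | Hobby | Pet | Job | Color | Drink
-----------------------------------------
  1   | gardening | dog | nurse | white | juice
  2   | painting | hamster | writer | gray | tea
  3   | cooking | cat | pilot | black | soda
  4   | reading | rabbit | chef | brown | coffee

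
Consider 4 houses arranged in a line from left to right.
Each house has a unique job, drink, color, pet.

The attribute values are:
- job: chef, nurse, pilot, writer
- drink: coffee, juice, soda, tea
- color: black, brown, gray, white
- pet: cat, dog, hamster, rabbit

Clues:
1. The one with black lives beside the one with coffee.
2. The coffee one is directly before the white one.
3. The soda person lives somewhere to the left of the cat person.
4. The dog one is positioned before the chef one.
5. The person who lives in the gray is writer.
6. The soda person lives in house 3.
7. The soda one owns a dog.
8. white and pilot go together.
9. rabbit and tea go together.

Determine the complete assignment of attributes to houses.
Solution:

House | Job | Drink | Color | Pet
---------------------------------
  1   | nurse | tea | black | rabbit
  2   | writer | coffee | gray | hamster
  3   | pilot | soda | white | dog
  4   | chef | juice | brown | cat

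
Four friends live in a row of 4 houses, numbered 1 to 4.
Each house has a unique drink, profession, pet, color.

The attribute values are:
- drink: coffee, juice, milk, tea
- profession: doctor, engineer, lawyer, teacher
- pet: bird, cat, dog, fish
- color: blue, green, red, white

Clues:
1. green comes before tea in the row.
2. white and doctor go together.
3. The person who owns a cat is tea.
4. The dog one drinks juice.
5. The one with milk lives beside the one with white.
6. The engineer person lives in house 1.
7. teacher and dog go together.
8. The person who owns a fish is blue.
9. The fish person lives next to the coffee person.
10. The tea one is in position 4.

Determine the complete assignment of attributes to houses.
Solution:

House | Drink | Profession | Pet | Color
----------------------------------------
  1   | milk | engineer | fish | blue
  2   | coffee | doctor | bird | white
  3   | juice | teacher | dog | green
  4   | tea | lawyer | cat | red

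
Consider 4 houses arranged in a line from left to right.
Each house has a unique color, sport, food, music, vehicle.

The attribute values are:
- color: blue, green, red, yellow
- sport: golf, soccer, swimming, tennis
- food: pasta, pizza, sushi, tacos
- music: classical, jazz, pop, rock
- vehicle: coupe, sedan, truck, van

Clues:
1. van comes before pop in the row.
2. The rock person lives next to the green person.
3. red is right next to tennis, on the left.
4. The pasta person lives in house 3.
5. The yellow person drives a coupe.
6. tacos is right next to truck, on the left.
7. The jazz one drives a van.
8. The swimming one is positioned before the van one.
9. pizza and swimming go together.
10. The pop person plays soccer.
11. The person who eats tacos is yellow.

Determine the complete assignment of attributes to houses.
Solution:

House | Color | Sport | Food | Music | Vehicle
----------------------------------------------
  1   | yellow | golf | tacos | classical | coupe
  2   | red | swimming | pizza | rock | truck
  3   | green | tennis | pasta | jazz | van
  4   | blue | soccer | sushi | pop | sedan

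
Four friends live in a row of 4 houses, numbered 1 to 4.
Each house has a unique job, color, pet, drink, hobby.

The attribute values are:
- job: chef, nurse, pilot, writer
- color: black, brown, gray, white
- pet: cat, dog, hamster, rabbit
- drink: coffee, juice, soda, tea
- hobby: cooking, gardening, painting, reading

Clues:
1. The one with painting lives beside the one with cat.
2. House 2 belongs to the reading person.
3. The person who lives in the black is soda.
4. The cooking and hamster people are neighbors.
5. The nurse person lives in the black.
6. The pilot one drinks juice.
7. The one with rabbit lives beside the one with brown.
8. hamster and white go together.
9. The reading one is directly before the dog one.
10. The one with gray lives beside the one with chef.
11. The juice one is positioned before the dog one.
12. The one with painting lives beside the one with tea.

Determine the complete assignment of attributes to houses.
Solution:

House | Job | Color | Pet | Drink | Hobby
-----------------------------------------
  1   | pilot | gray | rabbit | juice | painting
  2   | chef | brown | cat | tea | reading
  3   | nurse | black | dog | soda | cooking
  4   | writer | white | hamster | coffee | gardening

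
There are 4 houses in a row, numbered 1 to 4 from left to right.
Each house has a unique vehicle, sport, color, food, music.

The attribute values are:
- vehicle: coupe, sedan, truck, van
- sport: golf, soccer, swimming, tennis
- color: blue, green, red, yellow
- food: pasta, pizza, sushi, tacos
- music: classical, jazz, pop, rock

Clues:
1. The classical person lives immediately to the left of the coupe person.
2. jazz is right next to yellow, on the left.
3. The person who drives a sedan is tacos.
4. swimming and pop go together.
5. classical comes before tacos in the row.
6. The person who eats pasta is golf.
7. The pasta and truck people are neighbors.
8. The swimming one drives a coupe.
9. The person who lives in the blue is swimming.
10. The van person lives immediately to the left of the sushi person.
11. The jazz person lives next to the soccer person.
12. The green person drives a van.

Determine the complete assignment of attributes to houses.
Solution:

House | Vehicle | Sport | Color | Food | Music
----------------------------------------------
  1   | van | golf | green | pasta | jazz
  2   | truck | soccer | yellow | sushi | classical
  3   | coupe | swimming | blue | pizza | pop
  4   | sedan | tennis | red | tacos | rock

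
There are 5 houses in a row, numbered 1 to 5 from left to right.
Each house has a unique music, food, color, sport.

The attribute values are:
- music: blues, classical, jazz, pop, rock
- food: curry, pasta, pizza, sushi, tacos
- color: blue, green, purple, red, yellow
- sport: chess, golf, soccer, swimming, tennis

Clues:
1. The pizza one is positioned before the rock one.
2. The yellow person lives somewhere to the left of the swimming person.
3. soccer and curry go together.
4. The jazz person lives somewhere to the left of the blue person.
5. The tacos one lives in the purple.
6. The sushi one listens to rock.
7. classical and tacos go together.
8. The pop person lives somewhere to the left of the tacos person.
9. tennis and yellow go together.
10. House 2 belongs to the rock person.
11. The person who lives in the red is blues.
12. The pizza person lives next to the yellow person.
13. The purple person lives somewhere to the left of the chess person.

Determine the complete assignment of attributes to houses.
Solution:

House | Music | Food | Color | Sport
------------------------------------
  1   | jazz | pizza | green | golf
  2   | rock | sushi | yellow | tennis
  3   | pop | curry | blue | soccer
  4   | classical | tacos | purple | swimming
  5   | blues | pasta | red | chess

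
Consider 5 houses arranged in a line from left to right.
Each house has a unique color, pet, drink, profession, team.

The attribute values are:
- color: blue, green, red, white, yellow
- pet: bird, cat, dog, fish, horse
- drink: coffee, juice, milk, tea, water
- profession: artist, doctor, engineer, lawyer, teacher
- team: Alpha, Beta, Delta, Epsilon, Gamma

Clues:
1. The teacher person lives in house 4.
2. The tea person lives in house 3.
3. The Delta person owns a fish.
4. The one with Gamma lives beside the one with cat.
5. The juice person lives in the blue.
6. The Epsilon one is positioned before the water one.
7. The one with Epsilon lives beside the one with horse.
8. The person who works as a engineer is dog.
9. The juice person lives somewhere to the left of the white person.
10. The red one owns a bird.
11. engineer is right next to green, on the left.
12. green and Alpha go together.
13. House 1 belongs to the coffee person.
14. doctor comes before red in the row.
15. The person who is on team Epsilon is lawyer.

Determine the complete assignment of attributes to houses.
Solution:

House | Color | Pet | Drink | Profession | Team
-----------------------------------------------
  1   | yellow | dog | coffee | engineer | Gamma
  2   | green | cat | milk | doctor | Alpha
  3   | red | bird | tea | lawyer | Epsilon
  4   | blue | horse | juice | teacher | Beta
  5   | white | fish | water | artist | Delta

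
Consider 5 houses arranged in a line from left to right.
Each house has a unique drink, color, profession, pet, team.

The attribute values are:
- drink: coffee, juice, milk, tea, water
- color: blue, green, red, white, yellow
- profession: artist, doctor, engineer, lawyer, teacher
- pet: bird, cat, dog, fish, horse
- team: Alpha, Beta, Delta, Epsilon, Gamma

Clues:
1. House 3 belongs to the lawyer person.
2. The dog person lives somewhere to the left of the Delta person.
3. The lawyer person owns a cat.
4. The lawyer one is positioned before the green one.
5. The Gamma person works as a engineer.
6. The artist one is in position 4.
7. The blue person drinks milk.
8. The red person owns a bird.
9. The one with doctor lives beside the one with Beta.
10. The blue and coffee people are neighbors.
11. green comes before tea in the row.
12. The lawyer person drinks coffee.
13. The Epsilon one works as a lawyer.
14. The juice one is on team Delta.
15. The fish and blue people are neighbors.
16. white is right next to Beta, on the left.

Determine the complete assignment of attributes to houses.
Solution:

House | Drink | Color | Profession | Pet | Team
-----------------------------------------------
  1   | water | white | doctor | fish | Alpha
  2   | milk | blue | teacher | dog | Beta
  3   | coffee | yellow | lawyer | cat | Epsilon
  4   | juice | green | artist | horse | Delta
  5   | tea | red | engineer | bird | Gamma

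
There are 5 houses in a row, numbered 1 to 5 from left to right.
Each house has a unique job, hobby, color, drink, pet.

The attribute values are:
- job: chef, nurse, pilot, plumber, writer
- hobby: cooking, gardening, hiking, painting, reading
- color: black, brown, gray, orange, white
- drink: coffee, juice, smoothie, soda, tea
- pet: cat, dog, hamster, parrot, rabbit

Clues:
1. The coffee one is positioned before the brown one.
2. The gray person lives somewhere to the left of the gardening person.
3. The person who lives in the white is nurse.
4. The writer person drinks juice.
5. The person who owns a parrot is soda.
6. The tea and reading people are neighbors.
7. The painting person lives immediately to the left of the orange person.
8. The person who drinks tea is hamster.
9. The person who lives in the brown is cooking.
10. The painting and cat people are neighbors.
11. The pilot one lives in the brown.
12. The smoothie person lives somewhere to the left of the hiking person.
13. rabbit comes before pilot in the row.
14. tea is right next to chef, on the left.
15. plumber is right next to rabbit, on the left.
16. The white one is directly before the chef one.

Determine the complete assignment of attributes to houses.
Solution:

House | Job | Hobby | Color | Drink | Pet
-----------------------------------------
  1   | nurse | painting | white | tea | hamster
  2   | chef | reading | orange | smoothie | cat
  3   | plumber | hiking | gray | coffee | dog
  4   | writer | gardening | black | juice | rabbit
  5   | pilot | cooking | brown | soda | parrot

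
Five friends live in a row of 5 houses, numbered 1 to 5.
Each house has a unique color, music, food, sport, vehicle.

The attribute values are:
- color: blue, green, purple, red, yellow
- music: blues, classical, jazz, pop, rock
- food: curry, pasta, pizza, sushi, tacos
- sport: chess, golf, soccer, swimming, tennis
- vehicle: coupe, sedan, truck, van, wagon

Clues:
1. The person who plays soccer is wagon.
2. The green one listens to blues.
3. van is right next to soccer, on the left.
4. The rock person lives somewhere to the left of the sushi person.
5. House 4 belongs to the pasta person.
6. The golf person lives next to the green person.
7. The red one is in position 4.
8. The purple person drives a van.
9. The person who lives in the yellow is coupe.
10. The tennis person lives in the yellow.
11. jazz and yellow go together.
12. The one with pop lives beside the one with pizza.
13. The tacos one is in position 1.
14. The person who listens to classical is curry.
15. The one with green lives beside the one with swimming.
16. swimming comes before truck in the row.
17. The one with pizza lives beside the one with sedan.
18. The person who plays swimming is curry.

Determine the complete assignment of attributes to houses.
Solution:

House | Color | Music | Food | Sport | Vehicle
----------------------------------------------
  1   | purple | pop | tacos | golf | van
  2   | green | blues | pizza | soccer | wagon
  3   | blue | classical | curry | swimming | sedan
  4   | red | rock | pasta | chess | truck
  5   | yellow | jazz | sushi | tennis | coupe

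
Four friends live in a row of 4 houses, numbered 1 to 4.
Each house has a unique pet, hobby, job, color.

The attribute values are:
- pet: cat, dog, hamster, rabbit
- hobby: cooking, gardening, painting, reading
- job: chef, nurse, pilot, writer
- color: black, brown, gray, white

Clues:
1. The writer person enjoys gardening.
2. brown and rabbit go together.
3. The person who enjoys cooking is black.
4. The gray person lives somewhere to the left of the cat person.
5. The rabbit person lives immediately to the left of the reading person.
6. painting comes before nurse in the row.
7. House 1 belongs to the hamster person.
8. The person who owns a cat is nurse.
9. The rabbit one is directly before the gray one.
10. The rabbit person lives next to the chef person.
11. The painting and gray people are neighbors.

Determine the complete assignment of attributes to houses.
Solution:

House | Pet | Hobby | Job | Color
---------------------------------
  1   | hamster | gardening | writer | white
  2   | rabbit | painting | pilot | brown
  3   | dog | reading | chef | gray
  4   | cat | cooking | nurse | black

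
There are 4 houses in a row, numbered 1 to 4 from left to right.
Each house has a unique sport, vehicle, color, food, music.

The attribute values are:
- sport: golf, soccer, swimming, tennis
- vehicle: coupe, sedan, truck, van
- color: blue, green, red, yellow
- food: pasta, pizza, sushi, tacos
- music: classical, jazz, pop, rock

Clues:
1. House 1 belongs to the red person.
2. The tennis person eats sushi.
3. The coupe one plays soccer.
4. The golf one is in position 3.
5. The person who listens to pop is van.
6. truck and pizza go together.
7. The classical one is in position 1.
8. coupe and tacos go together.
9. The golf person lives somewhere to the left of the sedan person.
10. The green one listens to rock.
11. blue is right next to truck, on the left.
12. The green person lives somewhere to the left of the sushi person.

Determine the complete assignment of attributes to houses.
Solution:

House | Sport | Vehicle | Color | Food | Music
----------------------------------------------
  1   | soccer | coupe | red | tacos | classical
  2   | swimming | van | blue | pasta | pop
  3   | golf | truck | green | pizza | rock
  4   | tennis | sedan | yellow | sushi | jazz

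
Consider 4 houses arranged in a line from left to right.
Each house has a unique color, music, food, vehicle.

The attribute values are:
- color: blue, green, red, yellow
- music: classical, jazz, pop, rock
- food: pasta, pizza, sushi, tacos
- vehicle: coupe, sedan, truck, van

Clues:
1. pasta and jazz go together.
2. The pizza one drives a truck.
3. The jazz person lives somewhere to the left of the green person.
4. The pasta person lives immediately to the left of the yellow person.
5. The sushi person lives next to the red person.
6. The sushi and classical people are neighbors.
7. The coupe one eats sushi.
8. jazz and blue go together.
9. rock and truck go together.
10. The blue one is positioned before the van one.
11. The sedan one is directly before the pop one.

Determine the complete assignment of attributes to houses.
Solution:

House | Color | Music | Food | Vehicle
--------------------------------------
  1   | blue | jazz | pasta | sedan
  2   | yellow | pop | sushi | coupe
  3   | red | classical | tacos | van
  4   | green | rock | pizza | truck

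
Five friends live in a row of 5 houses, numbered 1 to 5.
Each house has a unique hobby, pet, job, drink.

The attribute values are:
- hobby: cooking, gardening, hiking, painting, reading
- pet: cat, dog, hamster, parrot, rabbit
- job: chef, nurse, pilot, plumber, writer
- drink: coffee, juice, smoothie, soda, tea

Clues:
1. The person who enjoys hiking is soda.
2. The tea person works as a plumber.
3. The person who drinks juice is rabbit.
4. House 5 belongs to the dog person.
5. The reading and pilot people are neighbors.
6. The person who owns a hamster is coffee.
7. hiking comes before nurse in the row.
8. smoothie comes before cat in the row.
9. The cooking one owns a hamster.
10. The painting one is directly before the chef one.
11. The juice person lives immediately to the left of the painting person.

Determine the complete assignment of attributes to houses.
Solution:

House | Hobby | Pet | Job | Drink
---------------------------------
  1   | reading | rabbit | writer | juice
  2   | painting | parrot | pilot | smoothie
  3   | hiking | cat | chef | soda
  4   | cooking | hamster | nurse | coffee
  5   | gardening | dog | plumber | tea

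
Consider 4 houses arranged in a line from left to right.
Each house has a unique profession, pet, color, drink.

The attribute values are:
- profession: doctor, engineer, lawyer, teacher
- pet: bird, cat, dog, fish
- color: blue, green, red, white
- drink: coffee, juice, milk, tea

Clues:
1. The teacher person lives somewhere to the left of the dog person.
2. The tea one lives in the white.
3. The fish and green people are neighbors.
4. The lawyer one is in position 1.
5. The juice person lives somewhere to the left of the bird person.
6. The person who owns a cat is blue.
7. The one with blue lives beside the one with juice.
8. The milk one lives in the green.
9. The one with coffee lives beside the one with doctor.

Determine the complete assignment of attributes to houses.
Solution:

House | Profession | Pet | Color | Drink
----------------------------------------
  1   | lawyer | cat | blue | coffee
  2   | doctor | fish | red | juice
  3   | teacher | bird | green | milk
  4   | engineer | dog | white | tea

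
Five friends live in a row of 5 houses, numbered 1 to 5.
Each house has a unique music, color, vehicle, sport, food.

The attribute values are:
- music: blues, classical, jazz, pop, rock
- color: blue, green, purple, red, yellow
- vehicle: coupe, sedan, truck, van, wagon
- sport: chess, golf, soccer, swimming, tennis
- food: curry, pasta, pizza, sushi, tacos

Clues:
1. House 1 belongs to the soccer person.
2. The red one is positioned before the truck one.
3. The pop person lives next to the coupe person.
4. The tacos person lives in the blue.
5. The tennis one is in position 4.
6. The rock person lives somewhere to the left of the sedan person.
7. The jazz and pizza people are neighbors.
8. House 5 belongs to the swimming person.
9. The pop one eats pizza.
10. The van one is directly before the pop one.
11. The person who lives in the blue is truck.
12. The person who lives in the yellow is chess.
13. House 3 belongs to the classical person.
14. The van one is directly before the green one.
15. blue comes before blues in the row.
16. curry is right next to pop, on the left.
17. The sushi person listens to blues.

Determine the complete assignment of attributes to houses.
Solution:

House | Music | Color | Vehicle | Sport | Food
----------------------------------------------
  1   | jazz | red | van | soccer | curry
  2   | pop | green | wagon | golf | pizza
  3   | classical | yellow | coupe | chess | pasta
  4   | rock | blue | truck | tennis | tacos
  5   | blues | purple | sedan | swimming | sushi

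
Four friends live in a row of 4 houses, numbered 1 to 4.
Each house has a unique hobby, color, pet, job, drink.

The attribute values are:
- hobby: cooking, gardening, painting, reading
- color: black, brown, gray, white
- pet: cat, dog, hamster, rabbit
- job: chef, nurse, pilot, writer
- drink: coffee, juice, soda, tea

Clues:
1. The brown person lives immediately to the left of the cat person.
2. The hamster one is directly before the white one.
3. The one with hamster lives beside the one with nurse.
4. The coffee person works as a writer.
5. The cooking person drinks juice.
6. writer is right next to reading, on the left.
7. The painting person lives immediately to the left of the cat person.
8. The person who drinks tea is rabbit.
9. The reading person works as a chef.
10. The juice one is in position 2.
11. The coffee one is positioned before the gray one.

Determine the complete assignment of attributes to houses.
Solution:

House | Hobby | Color | Pet | Job | Drink
-----------------------------------------
  1   | painting | brown | hamster | pilot | soda
  2   | cooking | white | cat | nurse | juice
  3   | gardening | black | dog | writer | coffee
  4   | reading | gray | rabbit | chef | tea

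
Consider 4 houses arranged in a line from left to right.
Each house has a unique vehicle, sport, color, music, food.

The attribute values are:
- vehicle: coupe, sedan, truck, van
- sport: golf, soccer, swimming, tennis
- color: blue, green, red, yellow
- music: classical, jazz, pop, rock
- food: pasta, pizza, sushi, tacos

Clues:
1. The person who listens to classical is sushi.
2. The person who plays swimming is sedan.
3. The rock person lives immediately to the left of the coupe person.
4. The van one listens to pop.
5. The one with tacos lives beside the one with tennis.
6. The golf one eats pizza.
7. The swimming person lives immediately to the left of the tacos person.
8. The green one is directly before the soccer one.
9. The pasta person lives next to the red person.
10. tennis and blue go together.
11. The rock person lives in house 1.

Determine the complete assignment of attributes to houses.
Solution:

House | Vehicle | Sport | Color | Music | Food
----------------------------------------------
  1   | sedan | swimming | green | rock | pasta
  2   | coupe | soccer | red | jazz | tacos
  3   | truck | tennis | blue | classical | sushi
  4   | van | golf | yellow | pop | pizza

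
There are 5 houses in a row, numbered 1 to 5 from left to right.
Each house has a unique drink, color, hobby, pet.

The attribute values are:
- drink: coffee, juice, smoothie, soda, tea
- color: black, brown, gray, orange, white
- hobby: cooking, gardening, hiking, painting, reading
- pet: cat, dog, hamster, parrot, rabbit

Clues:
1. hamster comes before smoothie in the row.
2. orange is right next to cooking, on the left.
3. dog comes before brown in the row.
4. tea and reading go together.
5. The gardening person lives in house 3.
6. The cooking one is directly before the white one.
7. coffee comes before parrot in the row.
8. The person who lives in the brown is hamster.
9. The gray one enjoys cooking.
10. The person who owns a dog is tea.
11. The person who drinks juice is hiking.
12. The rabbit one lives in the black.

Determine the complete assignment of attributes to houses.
Solution:

House | Drink | Color | Hobby | Pet
-----------------------------------
  1   | tea | orange | reading | dog
  2   | coffee | gray | cooking | cat
  3   | soda | white | gardening | parrot
  4   | juice | brown | hiking | hamster
  5   | smoothie | black | painting | rabbit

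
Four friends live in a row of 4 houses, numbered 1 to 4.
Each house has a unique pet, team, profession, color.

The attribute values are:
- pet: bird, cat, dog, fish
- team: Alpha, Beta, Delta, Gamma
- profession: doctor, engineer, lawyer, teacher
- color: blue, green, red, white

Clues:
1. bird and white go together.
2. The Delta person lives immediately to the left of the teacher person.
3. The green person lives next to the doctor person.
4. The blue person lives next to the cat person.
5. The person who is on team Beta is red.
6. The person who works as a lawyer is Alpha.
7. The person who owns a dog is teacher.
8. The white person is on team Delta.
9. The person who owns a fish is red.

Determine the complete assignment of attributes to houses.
Solution:

House | Pet | Team | Profession | Color
---------------------------------------
  1   | bird | Delta | engineer | white
  2   | dog | Gamma | teacher | blue
  3   | cat | Alpha | lawyer | green
  4   | fish | Beta | doctor | red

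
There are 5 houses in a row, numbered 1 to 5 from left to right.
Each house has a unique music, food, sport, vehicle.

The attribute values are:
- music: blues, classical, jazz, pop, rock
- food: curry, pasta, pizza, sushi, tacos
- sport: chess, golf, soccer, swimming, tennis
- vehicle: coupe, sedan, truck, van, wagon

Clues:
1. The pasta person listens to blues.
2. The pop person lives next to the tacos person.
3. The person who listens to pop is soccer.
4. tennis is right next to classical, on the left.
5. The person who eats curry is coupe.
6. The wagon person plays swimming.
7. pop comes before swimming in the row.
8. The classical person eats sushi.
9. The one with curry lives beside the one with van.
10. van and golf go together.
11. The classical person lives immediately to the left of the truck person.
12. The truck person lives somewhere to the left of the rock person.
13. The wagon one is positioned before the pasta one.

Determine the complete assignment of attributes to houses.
Solution:

House | Music | Food | Sport | Vehicle
--------------------------------------
  1   | jazz | curry | tennis | coupe
  2   | classical | sushi | golf | van
  3   | pop | pizza | soccer | truck
  4   | rock | tacos | swimming | wagon
  5   | blues | pasta | chess | sedan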